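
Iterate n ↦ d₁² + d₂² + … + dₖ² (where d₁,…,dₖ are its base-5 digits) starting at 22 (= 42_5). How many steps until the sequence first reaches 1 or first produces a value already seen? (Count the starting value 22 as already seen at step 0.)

5

22 = (4,2)_5 → 4² + 2² = 20
20 = (4,0)_5 → 4² + 0² = 16
16 = (3,1)_5 → 3² + 1² = 10
10 = (2,0)_5 → 2² + 0² = 4
4 = (4)_5 → 4² = 16  — 16 repeats.
That took 5 steps.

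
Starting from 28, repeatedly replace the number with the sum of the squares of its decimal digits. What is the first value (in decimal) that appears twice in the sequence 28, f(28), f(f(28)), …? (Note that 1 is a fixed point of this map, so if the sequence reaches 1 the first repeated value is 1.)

28 → 2² + 8² = 68
68 → 6² + 8² = 100
100 → 1² + 0² + 0² = 1  — reached the fixed point 1.
1 → 1, so 1 is the first repeated value.

1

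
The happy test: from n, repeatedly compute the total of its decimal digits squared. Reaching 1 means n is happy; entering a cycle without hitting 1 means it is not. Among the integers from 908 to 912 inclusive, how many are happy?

908: 908 → 145 → 42 → 20 → 4 → 16 → 37 → 58 → 89 → 145  — not happy
909: 909 → 162 → 41 → 17 → 50 → 25 → 29 → 85 → 89 → 145 → 42 → 20 → 4 → 16 → 37 → 58 → 89  — not happy
910: 910 → 82 → 68 → 100 → 1  — happy
911: 911 → 83 → 73 → 58 → 89 → 145 → 42 → 20 → 4 → 16 → 37 → 58  — not happy
912: 912 → 86 → 100 → 1  — happy
happy: 910, 912

2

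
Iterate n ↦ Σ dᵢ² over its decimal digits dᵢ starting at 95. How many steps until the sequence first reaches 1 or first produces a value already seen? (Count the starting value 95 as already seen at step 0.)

95 → 9² + 5² = 106
106 → 1² + 0² + 6² = 37
37 → 3² + 7² = 58
58 → 5² + 8² = 89
89 → 8² + 9² = 145
145 → 1² + 4² + 5² = 42
42 → 4² + 2² = 20
20 → 2² + 0² = 4
4 → 4² = 16
16 → 1² + 6² = 37  — 37 repeats.
That took 10 steps.

10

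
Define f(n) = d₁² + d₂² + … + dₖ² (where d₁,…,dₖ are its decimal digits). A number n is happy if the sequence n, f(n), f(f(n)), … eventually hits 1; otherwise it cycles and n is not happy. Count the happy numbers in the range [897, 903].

897: 897 → 194 → 98 → 145 → 42 → 20 → 4 → 16 → 37 → 58 → 89 → 145  — not happy
898: 898 → 209 → 85 → 89 → 145 → 42 → 20 → 4 → 16 → 37 → 58 → 89  — not happy
899: 899 → 226 → 44 → 32 → 13 → 10 → 1  — happy
900: 900 → 81 → 65 → 61 → 37 → 58 → 89 → 145 → 42 → 20 → 4 → 16 → 37  — not happy
901: 901 → 82 → 68 → 100 → 1  — happy
902: 902 → 85 → 89 → 145 → 42 → 20 → 4 → 16 → 37 → 58 → 89  — not happy
903: 903 → 90 → 81 → 65 → 61 → 37 → 58 → 89 → 145 → 42 → 20 → 4 → 16 → 37  — not happy
happy: 899, 901

2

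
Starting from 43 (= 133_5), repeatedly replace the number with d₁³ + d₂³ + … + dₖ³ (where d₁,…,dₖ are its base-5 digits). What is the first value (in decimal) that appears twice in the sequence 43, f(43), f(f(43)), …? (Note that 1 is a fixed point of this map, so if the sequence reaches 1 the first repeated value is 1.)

9

43 = (1,3,3)_5 → 1³ + 3³ + 3³ = 1 + 27 + 27 = 55
55 = (2,1,0)_5 → 2³ + 1³ + 0³ = 8 + 1 + 0 = 9
9 = (1,4)_5 → 1³ + 4³ = 1 + 64 = 65
65 = (2,3,0)_5 → 2³ + 3³ + 0³ = 8 + 27 + 0 = 35
35 = (1,2,0)_5 → 1³ + 2³ + 0³ = 1 + 8 + 0 = 9  — 9 already appeared earlier.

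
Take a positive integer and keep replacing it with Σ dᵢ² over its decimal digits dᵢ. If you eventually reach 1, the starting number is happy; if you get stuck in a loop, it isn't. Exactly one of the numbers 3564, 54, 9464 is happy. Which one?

3564

3564: 3564 → 86 → 100 → 1  — reaches 1 (happy)
54: 54 → 41 → 17 → 50 → 25 → 29 → 85 → 89 → 145 → 42 → 20 → 4 → 16 → 37 → 58 → 89  — repeats 89 (not happy)
9464: 9464 → 149 → 98 → 145 → 42 → 20 → 4 → 16 → 37 → 58 → 89 → 145  — repeats 145 (not happy)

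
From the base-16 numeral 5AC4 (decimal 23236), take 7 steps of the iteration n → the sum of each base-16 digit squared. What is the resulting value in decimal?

169

23236 = (5,10,12,4)_16 → 5² + 10² + 12² + 4² = 25 + 100 + 144 + 16 = 285
285 = (1,1,13)_16 → 1² + 1² + 13² = 1 + 1 + 169 = 171
171 = (10,11)_16 → 10² + 11² = 100 + 121 = 221
221 = (13,13)_16 → 13² + 13² = 169 + 169 = 338
338 = (1,5,2)_16 → 1² + 5² + 2² = 1 + 25 + 4 = 30
30 = (1,14)_16 → 1² + 14² = 1 + 196 = 197
197 = (12,5)_16 → 12² + 5² = 144 + 25 = 169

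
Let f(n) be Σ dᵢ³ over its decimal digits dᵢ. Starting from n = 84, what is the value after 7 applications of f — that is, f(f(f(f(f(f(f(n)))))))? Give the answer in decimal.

84 → 576
576 → 684
684 → 792
792 → 1080
1080 → 513
513 → 153
153 → 153

153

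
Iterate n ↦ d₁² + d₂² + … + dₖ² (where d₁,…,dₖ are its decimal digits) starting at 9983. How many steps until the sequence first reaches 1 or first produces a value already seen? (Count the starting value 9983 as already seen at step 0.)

12

9983 → 235
235 → 38
38 → 73
73 → 58
58 → 89
89 → 145
145 → 42
42 → 20
20 → 4
4 → 16
16 → 37
37 → 58  — 58 repeats.
That took 12 steps.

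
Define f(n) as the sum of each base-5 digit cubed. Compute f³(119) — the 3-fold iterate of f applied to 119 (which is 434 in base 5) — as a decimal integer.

27

119 = (4,3,4)_5 → 4³ + 3³ + 4³ = 155
155 = (1,1,1,0)_5 → 1³ + 1³ + 1³ + 0³ = 3
3 = (3)_5 → 3³ = 27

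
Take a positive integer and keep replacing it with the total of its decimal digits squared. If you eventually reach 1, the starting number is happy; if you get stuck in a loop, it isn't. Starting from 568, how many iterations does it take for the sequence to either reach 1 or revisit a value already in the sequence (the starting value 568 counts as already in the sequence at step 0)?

568 → 5² + 6² + 8² = 25 + 36 + 64 = 125
125 → 1² + 2² + 5² = 1 + 4 + 25 = 30
30 → 3² + 0² = 9 + 0 = 9
9 → 9² = 81
81 → 8² + 1² = 64 + 1 = 65
65 → 6² + 5² = 36 + 25 = 61
61 → 6² + 1² = 36 + 1 = 37
37 → 3² + 7² = 9 + 49 = 58
58 → 5² + 8² = 25 + 64 = 89
89 → 8² + 9² = 64 + 81 = 145
145 → 1² + 4² + 5² = 1 + 16 + 25 = 42
42 → 4² + 2² = 16 + 4 = 20
20 → 2² + 0² = 4 + 0 = 4
4 → 4² = 16
16 → 1² + 6² = 1 + 36 = 37  — 37 repeats.
That took 15 steps.

15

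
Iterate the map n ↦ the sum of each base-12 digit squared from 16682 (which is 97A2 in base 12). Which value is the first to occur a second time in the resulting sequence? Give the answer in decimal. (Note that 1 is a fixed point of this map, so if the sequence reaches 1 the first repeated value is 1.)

41

16682 = (9,7,10,2)_12 → 9² + 7² + 10² + 2² = 81 + 49 + 100 + 4 = 234
234 = (1,7,6)_12 → 1² + 7² + 6² = 1 + 49 + 36 = 86
86 = (7,2)_12 → 7² + 2² = 49 + 4 = 53
53 = (4,5)_12 → 4² + 5² = 16 + 25 = 41
41 = (3,5)_12 → 3² + 5² = 9 + 25 = 34
34 = (2,10)_12 → 2² + 10² = 4 + 100 = 104
104 = (8,8)_12 → 8² + 8² = 64 + 64 = 128
128 = (10,8)_12 → 10² + 8² = 100 + 64 = 164
164 = (1,1,8)_12 → 1² + 1² + 8² = 1 + 1 + 64 = 66
66 = (5,6)_12 → 5² + 6² = 25 + 36 = 61
61 = (5,1)_12 → 5² + 1² = 25 + 1 = 26
26 = (2,2)_12 → 2² + 2² = 4 + 4 = 8
8 = (8)_12 → 8² = 64
64 = (5,4)_12 → 5² + 4² = 25 + 16 = 41  — 41 already appeared earlier.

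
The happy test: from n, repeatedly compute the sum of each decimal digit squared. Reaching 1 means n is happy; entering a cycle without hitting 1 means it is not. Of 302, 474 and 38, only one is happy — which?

302

302: 302 → 13 → 10 → 1  — reaches 1 (happy)
474: 474 → 81 → 65 → 61 → 37 → 58 → 89 → 145 → 42 → 20 → 4 → 16 → 37  — repeats 37 (not happy)
38: 38 → 73 → 58 → 89 → 145 → 42 → 20 → 4 → 16 → 37 → 58  — repeats 58 (not happy)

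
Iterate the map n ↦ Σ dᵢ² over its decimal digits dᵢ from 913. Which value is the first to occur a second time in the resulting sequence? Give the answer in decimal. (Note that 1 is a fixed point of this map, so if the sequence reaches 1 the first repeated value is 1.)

1

913 → 9² + 1² + 3² = 91
91 → 9² + 1² = 82
82 → 8² + 2² = 68
68 → 6² + 8² = 100
100 → 1² + 0² + 0² = 1  — reached the fixed point 1.
1 → 1, so 1 is the first repeated value.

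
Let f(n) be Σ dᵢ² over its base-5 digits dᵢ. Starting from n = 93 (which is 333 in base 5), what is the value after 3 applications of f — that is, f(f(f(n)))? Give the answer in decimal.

1

93 = (3,3,3)_5 → 3² + 3² + 3² = 9 + 9 + 9 = 27
27 = (1,0,2)_5 → 1² + 0² + 2² = 1 + 0 + 4 = 5
5 = (1,0)_5 → 1² + 0² = 1 + 0 = 1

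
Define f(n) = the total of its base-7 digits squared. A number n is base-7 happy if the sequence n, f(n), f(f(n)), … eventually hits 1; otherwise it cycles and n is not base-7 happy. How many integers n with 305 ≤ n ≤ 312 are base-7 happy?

305: 305 → 53 → 17 → 13 → 37 → 29 → 17  — not base-7 happy
306: 306 → 62 → 38 → 34 → 52 → 10 → 10  — not base-7 happy
307: 307 → 73 → 19 → 29 → 17 → 13 → 37 → 29  — not base-7 happy
308: 308 → 40 → 50 → 2 → 4 → 16 → 8 → 2  — not base-7 happy
309: 309 → 41 → 61 → 27 → 45 → 45  — not base-7 happy
310: 310 → 44 → 40 → 50 → 2 → 4 → 16 → 8 → 2  — not base-7 happy
311: 311 → 49 → 1  — base-7 happy
312: 312 → 56 → 2 → 4 → 16 → 8 → 2  — not base-7 happy
base-7 happy: 311

1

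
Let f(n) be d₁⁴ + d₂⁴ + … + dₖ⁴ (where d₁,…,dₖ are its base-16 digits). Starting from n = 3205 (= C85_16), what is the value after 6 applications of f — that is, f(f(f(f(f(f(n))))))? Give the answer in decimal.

4193

3205 = (12,8,5)_16 → 12⁴ + 8⁴ + 5⁴ = 25457
25457 = (6,3,7,1)_16 → 6⁴ + 3⁴ + 7⁴ + 1⁴ = 3779
3779 = (14,12,3)_16 → 14⁴ + 12⁴ + 3⁴ = 59233
59233 = (14,7,6,1)_16 → 14⁴ + 7⁴ + 6⁴ + 1⁴ = 42114
42114 = (10,4,8,2)_16 → 10⁴ + 4⁴ + 8⁴ + 2⁴ = 14368
14368 = (3,8,2,0)_16 → 3⁴ + 8⁴ + 2⁴ + 0⁴ = 4193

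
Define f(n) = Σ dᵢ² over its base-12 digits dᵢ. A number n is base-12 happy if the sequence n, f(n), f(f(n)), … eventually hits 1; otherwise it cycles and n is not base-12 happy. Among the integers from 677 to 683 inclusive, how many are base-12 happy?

1

677: 677 → 105 → 145 → 2 → 4 → 16 → 17 → 26 → 8 → 64 → 41 → 34 → 104 → 128 → 164 → 66 → 61 → 26  — not base-12 happy
678: 678 → 116 → 145 → 2 → 4 → 16 → 17 → 26 → 8 → 64 → 41 → 34 → 104 → 128 → 164 → 66 → 61 → 26  — not base-12 happy
679: 679 → 129 → 181 → 11 → 121 → 101 → 89 → 74 → 40 → 25 → 5 → 25  — not base-12 happy
680: 680 → 144 → 1  — base-12 happy
681: 681 → 161 → 27 → 13 → 2 → 4 → 16 → 17 → 26 → 8 → 64 → 41 → 34 → 104 → 128 → 164 → 66 → 61 → 26  — not base-12 happy
682: 682 → 180 → 10 → 100 → 80 → 100  — not base-12 happy
683: 683 → 201 → 98 → 68 → 89 → 74 → 40 → 25 → 5 → 25  — not base-12 happy
base-12 happy: 680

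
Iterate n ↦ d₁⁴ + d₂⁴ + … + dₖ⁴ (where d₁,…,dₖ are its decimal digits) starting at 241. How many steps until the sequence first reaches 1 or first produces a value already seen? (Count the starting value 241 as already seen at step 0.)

11

241 → 2⁴ + 4⁴ + 1⁴ = 273
273 → 2⁴ + 7⁴ + 3⁴ = 2498
2498 → 2⁴ + 4⁴ + 9⁴ + 8⁴ = 10929
10929 → 1⁴ + 0⁴ + 9⁴ + 2⁴ + 9⁴ = 13139
13139 → 1⁴ + 3⁴ + 1⁴ + 3⁴ + 9⁴ = 6725
6725 → 6⁴ + 7⁴ + 2⁴ + 5⁴ = 4338
4338 → 4⁴ + 3⁴ + 3⁴ + 8⁴ = 4514
4514 → 4⁴ + 5⁴ + 1⁴ + 4⁴ = 1138
1138 → 1⁴ + 1⁴ + 3⁴ + 8⁴ = 4179
4179 → 4⁴ + 1⁴ + 7⁴ + 9⁴ = 9219
9219 → 9⁴ + 2⁴ + 1⁴ + 9⁴ = 13139  — 13139 repeats.
That took 11 steps.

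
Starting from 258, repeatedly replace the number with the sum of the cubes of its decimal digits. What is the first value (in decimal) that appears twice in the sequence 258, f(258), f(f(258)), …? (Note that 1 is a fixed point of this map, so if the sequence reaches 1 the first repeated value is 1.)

258 → 645
645 → 405
405 → 189
189 → 1242
1242 → 81
81 → 513
513 → 153
153 → 153  — 153 already appeared earlier.

153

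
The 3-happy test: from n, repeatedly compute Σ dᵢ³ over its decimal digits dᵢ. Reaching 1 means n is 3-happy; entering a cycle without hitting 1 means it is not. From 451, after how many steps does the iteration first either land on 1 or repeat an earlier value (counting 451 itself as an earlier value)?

4

451 → 4³ + 5³ + 1³ = 190
190 → 1³ + 9³ + 0³ = 730
730 → 7³ + 3³ + 0³ = 370
370 → 3³ + 7³ + 0³ = 370  — 370 repeats.
That took 4 steps.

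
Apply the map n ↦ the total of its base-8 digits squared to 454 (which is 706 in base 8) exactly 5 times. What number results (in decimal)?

454 = (7,0,6)_8 → 7² + 0² + 6² = 49 + 0 + 36 = 85
85 = (1,2,5)_8 → 1² + 2² + 5² = 1 + 4 + 25 = 30
30 = (3,6)_8 → 3² + 6² = 9 + 36 = 45
45 = (5,5)_8 → 5² + 5² = 25 + 25 = 50
50 = (6,2)_8 → 6² + 2² = 36 + 4 = 40

40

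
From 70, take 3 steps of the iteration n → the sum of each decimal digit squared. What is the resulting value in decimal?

130

70 → 7² + 0² = 49 + 0 = 49
49 → 4² + 9² = 16 + 81 = 97
97 → 9² + 7² = 81 + 49 = 130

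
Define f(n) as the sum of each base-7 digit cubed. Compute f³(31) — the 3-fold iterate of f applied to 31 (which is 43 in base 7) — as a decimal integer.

91

31 = (4,3)_7 → 4³ + 3³ = 91
91 = (1,6,0)_7 → 1³ + 6³ + 0³ = 217
217 = (4,3,0)_7 → 4³ + 3³ + 0³ = 91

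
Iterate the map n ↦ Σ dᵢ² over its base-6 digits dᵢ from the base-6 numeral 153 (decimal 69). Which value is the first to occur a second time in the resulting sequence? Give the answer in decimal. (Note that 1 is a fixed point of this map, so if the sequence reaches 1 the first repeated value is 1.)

69 = (1,5,3)_6 → 1² + 5² + 3² = 1 + 25 + 9 = 35
35 = (5,5)_6 → 5² + 5² = 25 + 25 = 50
50 = (1,2,2)_6 → 1² + 2² + 2² = 1 + 4 + 4 = 9
9 = (1,3)_6 → 1² + 3² = 1 + 9 = 10
10 = (1,4)_6 → 1² + 4² = 1 + 16 = 17
17 = (2,5)_6 → 2² + 5² = 4 + 25 = 29
29 = (4,5)_6 → 4² + 5² = 16 + 25 = 41
41 = (1,0,5)_6 → 1² + 0² + 5² = 1 + 0 + 25 = 26
26 = (4,2)_6 → 4² + 2² = 16 + 4 = 20
20 = (3,2)_6 → 3² + 2² = 9 + 4 = 13
13 = (2,1)_6 → 2² + 1² = 4 + 1 = 5
5 = (5)_6 → 5² = 25
25 = (4,1)_6 → 4² + 1² = 16 + 1 = 17  — 17 already appeared earlier.

17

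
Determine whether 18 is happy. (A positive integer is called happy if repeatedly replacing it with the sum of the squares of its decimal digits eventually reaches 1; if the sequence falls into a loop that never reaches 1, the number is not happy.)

not happy

18 → 65
65 → 61
61 → 37
37 → 58
58 → 89
89 → 145
145 → 42
42 → 20
20 → 4
4 → 16
16 → 37  — 37 already seen; the sequence cycles without reaching 1.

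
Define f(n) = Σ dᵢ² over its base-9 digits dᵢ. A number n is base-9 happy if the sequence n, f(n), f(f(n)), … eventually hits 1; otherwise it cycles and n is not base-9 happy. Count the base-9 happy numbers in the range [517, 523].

517: 517 → 61 → 85 → 17 → 65 → 53 → 89 → 65  (repeats 65)
518: 518 → 70 → 98 → 66 → 58 → 52 → 74 → 68 → 74  (repeats 74)
519: 519 → 81 → 1  (reaches 1)
520: 520 → 94 → 18 → 4 → 16 → 50 → 50  (repeats 50)
521: 521 → 109 → 11 → 5 → 25 → 53 → 89 → 65 → 53  (repeats 53)
522: 522 → 52 → 74 → 68 → 74  (repeats 74)
523: 523 → 53 → 89 → 65 → 53  (repeats 53)
base-9 happy: 519

1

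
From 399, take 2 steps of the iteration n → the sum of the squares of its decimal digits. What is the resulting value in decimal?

399 → 3² + 9² + 9² = 171
171 → 1² + 7² + 1² = 51

51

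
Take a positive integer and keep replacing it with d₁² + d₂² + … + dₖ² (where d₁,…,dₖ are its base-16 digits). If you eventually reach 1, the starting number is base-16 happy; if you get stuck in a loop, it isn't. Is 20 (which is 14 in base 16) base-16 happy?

20 = (1,4)_16 → 17
17 = (1,1)_16 → 2
2 = (2)_16 → 4
4 = (4)_16 → 16
16 = (1,0)_16 → 1  — reached 1.

base-16 happy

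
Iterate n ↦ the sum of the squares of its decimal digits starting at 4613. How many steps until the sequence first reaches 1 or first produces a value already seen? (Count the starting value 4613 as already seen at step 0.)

4613 → 4² + 6² + 1² + 3² = 62
62 → 6² + 2² = 40
40 → 4² + 0² = 16
16 → 1² + 6² = 37
37 → 3² + 7² = 58
58 → 5² + 8² = 89
89 → 8² + 9² = 145
145 → 1² + 4² + 5² = 42
42 → 4² + 2² = 20
20 → 2² + 0² = 4
4 → 4² = 16  — 16 repeats.
That took 11 steps.

11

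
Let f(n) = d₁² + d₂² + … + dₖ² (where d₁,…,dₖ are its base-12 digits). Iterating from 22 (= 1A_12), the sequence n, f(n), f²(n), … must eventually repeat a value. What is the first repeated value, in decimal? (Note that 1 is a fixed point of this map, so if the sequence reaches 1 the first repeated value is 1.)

25

22 = (1,10)_12 → 1² + 10² = 1 + 100 = 101
101 = (8,5)_12 → 8² + 5² = 64 + 25 = 89
89 = (7,5)_12 → 7² + 5² = 49 + 25 = 74
74 = (6,2)_12 → 6² + 2² = 36 + 4 = 40
40 = (3,4)_12 → 3² + 4² = 9 + 16 = 25
25 = (2,1)_12 → 2² + 1² = 4 + 1 = 5
5 = (5)_12 → 5² = 25  — 25 already appeared earlier.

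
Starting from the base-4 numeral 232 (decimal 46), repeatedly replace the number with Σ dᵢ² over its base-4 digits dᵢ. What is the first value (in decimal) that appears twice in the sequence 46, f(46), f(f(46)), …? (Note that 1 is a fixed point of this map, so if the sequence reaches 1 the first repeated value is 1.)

1

46 = (2,3,2)_4 → 2² + 3² + 2² = 4 + 9 + 4 = 17
17 = (1,0,1)_4 → 1² + 0² + 1² = 1 + 0 + 1 = 2
2 = (2)_4 → 2² = 4
4 = (1,0)_4 → 1² + 0² = 1 + 0 = 1  — reached the fixed point 1.
1 → 1, so 1 is the first repeated value.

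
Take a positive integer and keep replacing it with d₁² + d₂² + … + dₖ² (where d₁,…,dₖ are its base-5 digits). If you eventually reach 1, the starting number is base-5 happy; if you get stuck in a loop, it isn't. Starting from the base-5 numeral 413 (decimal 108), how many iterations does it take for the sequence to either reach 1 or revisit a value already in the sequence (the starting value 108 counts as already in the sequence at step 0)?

108 = (4,1,3)_5 → 4² + 1² + 3² = 26
26 = (1,0,1)_5 → 1² + 0² + 1² = 2
2 = (2)_5 → 2² = 4
4 = (4)_5 → 4² = 16
16 = (3,1)_5 → 3² + 1² = 10
10 = (2,0)_5 → 2² + 0² = 4  — 4 repeats.
That took 6 steps.

6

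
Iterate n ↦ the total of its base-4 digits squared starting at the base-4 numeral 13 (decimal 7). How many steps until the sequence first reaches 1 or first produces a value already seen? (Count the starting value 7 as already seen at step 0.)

4

7 = (1,3)_4 → 10
10 = (2,2)_4 → 8
8 = (2,0)_4 → 4
4 = (1,0)_4 → 1  — reached 1.
That took 4 steps.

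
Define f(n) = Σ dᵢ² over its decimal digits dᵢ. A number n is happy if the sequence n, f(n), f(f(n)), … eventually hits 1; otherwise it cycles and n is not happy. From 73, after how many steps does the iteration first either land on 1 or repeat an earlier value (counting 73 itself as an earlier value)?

9

73 → 7² + 3² = 58
58 → 5² + 8² = 89
89 → 8² + 9² = 145
145 → 1² + 4² + 5² = 42
42 → 4² + 2² = 20
20 → 2² + 0² = 4
4 → 4² = 16
16 → 1² + 6² = 37
37 → 3² + 7² = 58  — 58 repeats.
That took 9 steps.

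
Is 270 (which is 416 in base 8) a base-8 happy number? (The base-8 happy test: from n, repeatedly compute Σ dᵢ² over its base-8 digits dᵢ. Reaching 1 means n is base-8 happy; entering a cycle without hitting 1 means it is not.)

not base-8 happy

270 = (4,1,6)_8 → 53
53 = (6,5)_8 → 61
61 = (7,5)_8 → 74
74 = (1,1,2)_8 → 6
6 = (6)_8 → 36
36 = (4,4)_8 → 32
32 = (4,0)_8 → 16
16 = (2,0)_8 → 4
4 = (4)_8 → 16  — 16 already seen; the sequence cycles without reaching 1.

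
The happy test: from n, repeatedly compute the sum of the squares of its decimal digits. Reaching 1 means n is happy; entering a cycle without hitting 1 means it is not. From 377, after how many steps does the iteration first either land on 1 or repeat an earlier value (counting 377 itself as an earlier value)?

377 → 107
107 → 50
50 → 25
25 → 29
29 → 85
85 → 89
89 → 145
145 → 42
42 → 20
20 → 4
4 → 16
16 → 37
37 → 58
58 → 89  — 89 repeats.
That took 14 steps.

14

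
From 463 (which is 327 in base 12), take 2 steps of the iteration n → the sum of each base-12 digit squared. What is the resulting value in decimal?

29

463 = (3,2,7)_12 → 3² + 2² + 7² = 62
62 = (5,2)_12 → 5² + 2² = 29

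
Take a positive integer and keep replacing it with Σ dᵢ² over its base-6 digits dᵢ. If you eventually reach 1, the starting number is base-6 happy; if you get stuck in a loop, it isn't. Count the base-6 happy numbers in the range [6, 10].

1

6: 6 → 1  — base-6 happy
7: 7 → 2 → 4 → 16 → 20 → 13 → 5 → 25 → 17 → 29 → 41 → 26 → 20  — not base-6 happy
8: 8 → 5 → 25 → 17 → 29 → 41 → 26 → 20 → 13 → 5  — not base-6 happy
9: 9 → 10 → 17 → 29 → 41 → 26 → 20 → 13 → 5 → 25 → 17  — not base-6 happy
10: 10 → 17 → 29 → 41 → 26 → 20 → 13 → 5 → 25 → 17  — not base-6 happy
base-6 happy: 6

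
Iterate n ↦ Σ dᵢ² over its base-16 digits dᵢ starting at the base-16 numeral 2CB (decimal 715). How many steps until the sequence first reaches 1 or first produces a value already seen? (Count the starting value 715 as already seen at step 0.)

11

715 = (2,12,11)_16 → 2² + 12² + 11² = 269
269 = (1,0,13)_16 → 1² + 0² + 13² = 170
170 = (10,10)_16 → 10² + 10² = 200
200 = (12,8)_16 → 12² + 8² = 208
208 = (13,0)_16 → 13² + 0² = 169
169 = (10,9)_16 → 10² + 9² = 181
181 = (11,5)_16 → 11² + 5² = 146
146 = (9,2)_16 → 9² + 2² = 85
85 = (5,5)_16 → 5² + 5² = 50
50 = (3,2)_16 → 3² + 2² = 13
13 = (13)_16 → 13² = 169  — 169 repeats.
That took 11 steps.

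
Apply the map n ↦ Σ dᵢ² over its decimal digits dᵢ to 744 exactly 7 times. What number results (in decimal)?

145

744 → 7² + 4² + 4² = 49 + 16 + 16 = 81
81 → 8² + 1² = 64 + 1 = 65
65 → 6² + 5² = 36 + 25 = 61
61 → 6² + 1² = 36 + 1 = 37
37 → 3² + 7² = 9 + 49 = 58
58 → 5² + 8² = 25 + 64 = 89
89 → 8² + 9² = 64 + 81 = 145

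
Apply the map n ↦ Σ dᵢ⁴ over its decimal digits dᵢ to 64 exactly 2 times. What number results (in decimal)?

1267

64 → 6⁴ + 4⁴ = 1552
1552 → 1⁴ + 5⁴ + 5⁴ + 2⁴ = 1267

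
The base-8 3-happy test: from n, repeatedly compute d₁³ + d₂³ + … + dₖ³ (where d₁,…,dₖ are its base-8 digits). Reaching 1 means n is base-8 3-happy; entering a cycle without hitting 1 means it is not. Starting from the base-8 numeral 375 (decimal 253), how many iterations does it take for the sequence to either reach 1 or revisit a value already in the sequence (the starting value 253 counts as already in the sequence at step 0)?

253 = (3,7,5)_8 → 495
495 = (7,5,7)_8 → 811
811 = (1,4,5,3)_8 → 217
217 = (3,3,1)_8 → 55
55 = (6,7)_8 → 559
559 = (1,0,5,7)_8 → 469
469 = (7,2,5)_8 → 476
476 = (7,3,4)_8 → 434
434 = (6,6,2)_8 → 440
440 = (6,7,0)_8 → 559  — 559 repeats.
That took 10 steps.

10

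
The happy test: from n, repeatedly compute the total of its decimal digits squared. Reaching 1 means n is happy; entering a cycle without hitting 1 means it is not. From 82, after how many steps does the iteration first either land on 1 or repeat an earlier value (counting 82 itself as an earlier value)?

3

82 → 8² + 2² = 64 + 4 = 68
68 → 6² + 8² = 36 + 64 = 100
100 → 1² + 0² + 0² = 1 + 0 + 0 = 1  — reached 1.
That took 3 steps.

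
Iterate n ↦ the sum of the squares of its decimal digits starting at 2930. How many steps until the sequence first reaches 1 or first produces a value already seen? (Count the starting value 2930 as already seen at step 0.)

2930 → 2² + 9² + 3² + 0² = 94
94 → 9² + 4² = 97
97 → 9² + 7² = 130
130 → 1² + 3² + 0² = 10
10 → 1² + 0² = 1  — reached 1.
That took 5 steps.

5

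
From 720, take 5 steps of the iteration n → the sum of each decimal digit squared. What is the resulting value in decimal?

720 → 7² + 2² + 0² = 53
53 → 5² + 3² = 34
34 → 3² + 4² = 25
25 → 2² + 5² = 29
29 → 2² + 9² = 85

85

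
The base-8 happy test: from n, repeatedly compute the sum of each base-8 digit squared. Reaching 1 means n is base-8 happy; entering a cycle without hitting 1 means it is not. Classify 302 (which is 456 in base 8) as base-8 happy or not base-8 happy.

302 = (4,5,6)_8 → 77
77 = (1,1,5)_8 → 27
27 = (3,3)_8 → 18
18 = (2,2)_8 → 8
8 = (1,0)_8 → 1  — reached 1.

base-8 happy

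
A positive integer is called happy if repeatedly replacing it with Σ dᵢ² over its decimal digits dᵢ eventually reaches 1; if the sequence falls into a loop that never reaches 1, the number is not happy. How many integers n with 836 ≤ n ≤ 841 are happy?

836: 836 → 109 → 82 → 68 → 100 → 1  (reaches 1)
837: 837 → 122 → 9 → 81 → 65 → 61 → 37 → 58 → 89 → 145 → 42 → 20 → 4 → 16 → 37  (repeats 37)
838: 838 → 137 → 59 → 106 → 37 → 58 → 89 → 145 → 42 → 20 → 4 → 16 → 37  (repeats 37)
839: 839 → 154 → 42 → 20 → 4 → 16 → 37 → 58 → 89 → 145 → 42  (repeats 42)
840: 840 → 80 → 64 → 52 → 29 → 85 → 89 → 145 → 42 → 20 → 4 → 16 → 37 → 58 → 89  (repeats 89)
841: 841 → 81 → 65 → 61 → 37 → 58 → 89 → 145 → 42 → 20 → 4 → 16 → 37  (repeats 37)
happy: 836

1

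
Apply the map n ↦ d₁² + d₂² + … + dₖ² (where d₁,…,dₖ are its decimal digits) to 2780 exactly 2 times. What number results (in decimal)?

2780 → 2² + 7² + 8² + 0² = 4 + 49 + 64 + 0 = 117
117 → 1² + 1² + 7² = 1 + 1 + 49 = 51

51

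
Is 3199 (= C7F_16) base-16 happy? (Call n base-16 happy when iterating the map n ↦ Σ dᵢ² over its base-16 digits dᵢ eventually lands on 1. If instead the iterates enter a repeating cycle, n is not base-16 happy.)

base-16 happy

3199 = (12,7,15)_16 → 12² + 7² + 15² = 418
418 = (1,10,2)_16 → 1² + 10² + 2² = 105
105 = (6,9)_16 → 6² + 9² = 117
117 = (7,5)_16 → 7² + 5² = 74
74 = (4,10)_16 → 4² + 10² = 116
116 = (7,4)_16 → 7² + 4² = 65
65 = (4,1)_16 → 4² + 1² = 17
17 = (1,1)_16 → 1² + 1² = 2
2 = (2)_16 → 2² = 4
4 = (4)_16 → 4² = 16
16 = (1,0)_16 → 1² + 0² = 1  — reached 1.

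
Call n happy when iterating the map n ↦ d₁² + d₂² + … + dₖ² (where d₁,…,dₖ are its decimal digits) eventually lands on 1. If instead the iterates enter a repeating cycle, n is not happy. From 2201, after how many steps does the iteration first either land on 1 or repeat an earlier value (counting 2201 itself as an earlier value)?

2201 → 2² + 2² + 0² + 1² = 4 + 4 + 0 + 1 = 9
9 → 9² = 81
81 → 8² + 1² = 64 + 1 = 65
65 → 6² + 5² = 36 + 25 = 61
61 → 6² + 1² = 36 + 1 = 37
37 → 3² + 7² = 9 + 49 = 58
58 → 5² + 8² = 25 + 64 = 89
89 → 8² + 9² = 64 + 81 = 145
145 → 1² + 4² + 5² = 1 + 16 + 25 = 42
42 → 4² + 2² = 16 + 4 = 20
20 → 2² + 0² = 4 + 0 = 4
4 → 4² = 16
16 → 1² + 6² = 1 + 36 = 37  — 37 repeats.
That took 13 steps.

13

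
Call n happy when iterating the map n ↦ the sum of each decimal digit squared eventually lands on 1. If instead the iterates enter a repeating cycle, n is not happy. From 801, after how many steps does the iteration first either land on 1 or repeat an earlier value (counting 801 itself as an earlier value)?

801 → 8² + 0² + 1² = 64 + 0 + 1 = 65
65 → 6² + 5² = 36 + 25 = 61
61 → 6² + 1² = 36 + 1 = 37
37 → 3² + 7² = 9 + 49 = 58
58 → 5² + 8² = 25 + 64 = 89
89 → 8² + 9² = 64 + 81 = 145
145 → 1² + 4² + 5² = 1 + 16 + 25 = 42
42 → 4² + 2² = 16 + 4 = 20
20 → 2² + 0² = 4 + 0 = 4
4 → 4² = 16
16 → 1² + 6² = 1 + 36 = 37  — 37 repeats.
That took 11 steps.

11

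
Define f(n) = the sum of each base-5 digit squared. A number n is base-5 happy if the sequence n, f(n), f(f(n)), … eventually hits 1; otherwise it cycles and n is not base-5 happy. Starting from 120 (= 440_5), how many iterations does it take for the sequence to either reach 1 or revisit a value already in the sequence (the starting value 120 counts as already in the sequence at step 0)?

120 = (4,4,0)_5 → 4² + 4² + 0² = 32
32 = (1,1,2)_5 → 1² + 1² + 2² = 6
6 = (1,1)_5 → 1² + 1² = 2
2 = (2)_5 → 2² = 4
4 = (4)_5 → 4² = 16
16 = (3,1)_5 → 3² + 1² = 10
10 = (2,0)_5 → 2² + 0² = 4  — 4 repeats.
That took 7 steps.

7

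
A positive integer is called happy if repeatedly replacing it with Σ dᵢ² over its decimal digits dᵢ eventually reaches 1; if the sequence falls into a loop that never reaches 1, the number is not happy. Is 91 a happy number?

91 → 9² + 1² = 82
82 → 8² + 2² = 68
68 → 6² + 8² = 100
100 → 1² + 0² + 0² = 1  — reached 1.

happy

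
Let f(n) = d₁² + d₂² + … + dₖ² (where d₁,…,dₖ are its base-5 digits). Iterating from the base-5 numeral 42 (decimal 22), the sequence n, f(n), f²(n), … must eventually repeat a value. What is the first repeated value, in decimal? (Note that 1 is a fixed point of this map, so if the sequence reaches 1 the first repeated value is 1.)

22 = (4,2)_5 → 4² + 2² = 16 + 4 = 20
20 = (4,0)_5 → 4² + 0² = 16 + 0 = 16
16 = (3,1)_5 → 3² + 1² = 9 + 1 = 10
10 = (2,0)_5 → 2² + 0² = 4 + 0 = 4
4 = (4)_5 → 4² = 16  — 16 already appeared earlier.

16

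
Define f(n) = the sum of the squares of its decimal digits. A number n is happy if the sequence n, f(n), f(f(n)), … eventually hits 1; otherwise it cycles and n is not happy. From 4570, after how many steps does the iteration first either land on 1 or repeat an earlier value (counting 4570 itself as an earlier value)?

13

4570 → 90
90 → 81
81 → 65
65 → 61
61 → 37
37 → 58
58 → 89
89 → 145
145 → 42
42 → 20
20 → 4
4 → 16
16 → 37  — 37 repeats.
That took 13 steps.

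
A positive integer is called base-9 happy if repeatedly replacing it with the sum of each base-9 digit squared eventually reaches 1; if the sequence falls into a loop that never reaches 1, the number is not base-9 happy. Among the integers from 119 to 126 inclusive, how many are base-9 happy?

1

119: 119 → 21 → 13 → 17 → 65 → 53 → 89 → 65  — not base-9 happy
120: 120 → 26 → 68 → 74 → 68  — not base-9 happy
121: 121 → 33 → 45 → 25 → 53 → 89 → 65 → 53  — not base-9 happy
122: 122 → 42 → 52 → 74 → 68 → 74  — not base-9 happy
123: 123 → 53 → 89 → 65 → 53  — not base-9 happy
124: 124 → 66 → 58 → 52 → 74 → 68 → 74  — not base-9 happy
125: 125 → 81 → 1  — base-9 happy
126: 126 → 26 → 68 → 74 → 68  — not base-9 happy
base-9 happy: 125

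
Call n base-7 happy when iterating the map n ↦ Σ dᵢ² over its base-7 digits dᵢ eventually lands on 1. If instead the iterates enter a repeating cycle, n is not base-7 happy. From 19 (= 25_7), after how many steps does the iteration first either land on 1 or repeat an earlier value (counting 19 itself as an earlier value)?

5

19 = (2,5)_7 → 2² + 5² = 29
29 = (4,1)_7 → 4² + 1² = 17
17 = (2,3)_7 → 2² + 3² = 13
13 = (1,6)_7 → 1² + 6² = 37
37 = (5,2)_7 → 5² + 2² = 29  — 29 repeats.
That took 5 steps.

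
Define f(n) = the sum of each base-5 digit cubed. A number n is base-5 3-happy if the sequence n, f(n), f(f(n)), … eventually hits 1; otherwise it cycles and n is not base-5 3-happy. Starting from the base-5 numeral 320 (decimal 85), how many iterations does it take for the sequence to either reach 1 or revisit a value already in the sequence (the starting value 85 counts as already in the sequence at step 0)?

4

85 = (3,2,0)_5 → 3³ + 2³ + 0³ = 27 + 8 + 0 = 35
35 = (1,2,0)_5 → 1³ + 2³ + 0³ = 1 + 8 + 0 = 9
9 = (1,4)_5 → 1³ + 4³ = 1 + 64 = 65
65 = (2,3,0)_5 → 2³ + 3³ + 0³ = 8 + 27 + 0 = 35  — 35 repeats.
That took 4 steps.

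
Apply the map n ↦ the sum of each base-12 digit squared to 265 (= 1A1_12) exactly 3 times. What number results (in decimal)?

80

265 = (1,10,1)_12 → 102
102 = (8,6)_12 → 100
100 = (8,4)_12 → 80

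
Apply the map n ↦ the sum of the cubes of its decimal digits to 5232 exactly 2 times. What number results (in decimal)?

5232 → 168
168 → 729

729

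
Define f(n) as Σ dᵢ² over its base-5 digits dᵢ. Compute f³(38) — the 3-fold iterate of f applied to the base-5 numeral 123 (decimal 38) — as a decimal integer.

38 = (1,2,3)_5 → 1² + 2² + 3² = 1 + 4 + 9 = 14
14 = (2,4)_5 → 2² + 4² = 4 + 16 = 20
20 = (4,0)_5 → 4² + 0² = 16 + 0 = 16

16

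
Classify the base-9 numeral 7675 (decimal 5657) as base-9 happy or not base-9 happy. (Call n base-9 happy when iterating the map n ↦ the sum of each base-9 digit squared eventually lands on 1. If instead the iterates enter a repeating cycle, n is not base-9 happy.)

base-9 happy

5657 = (7,6,7,5)_9 → 159
159 = (1,8,6)_9 → 101
101 = (1,2,2)_9 → 9
9 = (1,0)_9 → 1  — reached 1.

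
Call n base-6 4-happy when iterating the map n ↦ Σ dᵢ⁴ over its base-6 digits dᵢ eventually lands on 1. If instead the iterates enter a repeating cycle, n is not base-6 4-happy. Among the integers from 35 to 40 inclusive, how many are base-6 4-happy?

1

35: 35 → 1250 → 1153 → 642 → 1266 → 1251 → 1218 → 1331 → 1251  — not base-6 4-happy
36: 36 → 1  — base-6 4-happy
37: 37 → 2 → 16 → 272 → 99 → 353 → 963 → 609 → 978 → 338 → 114 → 82 → 273 → 164 → 353  — not base-6 4-happy
38: 38 → 17 → 641 → 1522 → 259 → 4 → 256 → 258 → 3 → 81 → 98 → 288 → 17  — not base-6 4-happy
39: 39 → 82 → 273 → 164 → 353 → 963 → 609 → 978 → 338 → 114 → 82  — not base-6 4-happy
40: 40 → 257 → 627 → 738 → 178 → 1137 → 788 → 803 → 963 → 609 → 978 → 338 → 114 → 82 → 273 → 164 → 353 → 963  — not base-6 4-happy
base-6 4-happy: 36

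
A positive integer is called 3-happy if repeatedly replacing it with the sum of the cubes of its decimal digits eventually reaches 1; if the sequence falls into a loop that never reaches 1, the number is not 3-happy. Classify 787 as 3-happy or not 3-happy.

787 → 7³ + 8³ + 7³ = 343 + 512 + 343 = 1198
1198 → 1³ + 1³ + 9³ + 8³ = 1 + 1 + 729 + 512 = 1243
1243 → 1³ + 2³ + 4³ + 3³ = 1 + 8 + 64 + 27 = 100
100 → 1³ + 0³ + 0³ = 1 + 0 + 0 = 1  — reached 1.

3-happy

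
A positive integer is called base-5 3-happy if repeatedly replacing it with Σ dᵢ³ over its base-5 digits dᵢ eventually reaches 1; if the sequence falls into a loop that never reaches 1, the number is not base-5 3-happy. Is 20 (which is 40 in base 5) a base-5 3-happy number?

20 = (4,0)_5 → 4³ + 0³ = 64 + 0 = 64
64 = (2,2,4)_5 → 2³ + 2³ + 4³ = 8 + 8 + 64 = 80
80 = (3,1,0)_5 → 3³ + 1³ + 0³ = 27 + 1 + 0 = 28
28 = (1,0,3)_5 → 1³ + 0³ + 3³ = 1 + 0 + 27 = 28  — 28 already seen; the sequence cycles without reaching 1.

not base-5 3-happy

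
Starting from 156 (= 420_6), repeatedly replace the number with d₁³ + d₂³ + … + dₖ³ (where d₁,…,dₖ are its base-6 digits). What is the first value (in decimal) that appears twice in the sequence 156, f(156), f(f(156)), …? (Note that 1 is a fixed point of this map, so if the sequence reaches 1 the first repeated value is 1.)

9

156 = (4,2,0)_6 → 4³ + 2³ + 0³ = 72
72 = (2,0,0)_6 → 2³ + 0³ + 0³ = 8
8 = (1,2)_6 → 1³ + 2³ = 9
9 = (1,3)_6 → 1³ + 3³ = 28
28 = (4,4)_6 → 4³ + 4³ = 128
128 = (3,3,2)_6 → 3³ + 3³ + 2³ = 62
62 = (1,4,2)_6 → 1³ + 4³ + 2³ = 73
73 = (2,0,1)_6 → 2³ + 0³ + 1³ = 9  — 9 already appeared earlier.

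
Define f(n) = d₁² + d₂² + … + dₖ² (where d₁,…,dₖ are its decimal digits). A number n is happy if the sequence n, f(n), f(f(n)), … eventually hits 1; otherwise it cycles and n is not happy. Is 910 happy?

910 → 9² + 1² + 0² = 81 + 1 + 0 = 82
82 → 8² + 2² = 64 + 4 = 68
68 → 6² + 8² = 36 + 64 = 100
100 → 1² + 0² + 0² = 1 + 0 + 0 = 1  — reached 1.

happy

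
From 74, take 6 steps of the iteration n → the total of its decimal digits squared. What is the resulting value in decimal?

145

74 → 7² + 4² = 49 + 16 = 65
65 → 6² + 5² = 36 + 25 = 61
61 → 6² + 1² = 36 + 1 = 37
37 → 3² + 7² = 9 + 49 = 58
58 → 5² + 8² = 25 + 64 = 89
89 → 8² + 9² = 64 + 81 = 145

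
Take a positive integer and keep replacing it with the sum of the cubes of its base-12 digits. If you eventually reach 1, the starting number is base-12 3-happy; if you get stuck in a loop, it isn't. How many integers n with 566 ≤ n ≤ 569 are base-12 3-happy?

3

566: 566 → 1366 → 1854 → 1217 → 762 → 368 → 736 → 190 → 1028 → 856 → 1520 → 1728 → 1  (reaches 1)
567: 567 → 1385 → 1197 → 1268 → 1753 → 10 → 1000 → 1611 → 1366 → 1854 → 1217 → 762 → 368 → 736 → 190 → 1028 → 856 → 1520 → 1728 → 1  (reaches 1)
568: 568 → 1422 → 1945 → 219 → 244 → 577 → 65 → 250 → 1513 → 1217 → 762 → 368 → 736 → 190 → 1028 → 856 → 1520 → 1728 → 1  (reaches 1)
569: 569 → 1483 → 1370 → 953 → 684 → 793 → 342 → 288 → 8 → 512 → 755 → 1464 → 1008 → 343 → 415 → 1351 → 1136 → 1855 → 1344 → 793  (repeats 793)
base-12 3-happy: 566, 567, 568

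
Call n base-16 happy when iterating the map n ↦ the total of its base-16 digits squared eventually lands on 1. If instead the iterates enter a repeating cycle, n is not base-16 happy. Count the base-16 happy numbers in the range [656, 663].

3

656: 656 → 85 → 50 → 13 → 169 → 181 → 146 → 85  (repeats 85)
657: 657 → 86 → 61 → 178 → 125 → 218 → 269 → 170 → 200 → 208 → 169 → 181 → 146 → 85 → 50 → 13 → 169  (repeats 169)
658: 658 → 89 → 106 → 136 → 128 → 64 → 16 → 1  (reaches 1)
659: 659 → 94 → 221 → 338 → 30 → 197 → 169 → 181 → 146 → 85 → 50 → 13 → 169  (repeats 169)
660: 660 → 101 → 61 → 178 → 125 → 218 → 269 → 170 → 200 → 208 → 169 → 181 → 146 → 85 → 50 → 13 → 169  (repeats 169)
661: 661 → 110 → 232 → 260 → 17 → 2 → 4 → 16 → 1  (reaches 1)
662: 662 → 121 → 130 → 68 → 32 → 4 → 16 → 1  (reaches 1)
663: 663 → 134 → 100 → 52 → 25 → 82 → 29 → 170 → 200 → 208 → 169 → 181 → 146 → 85 → 50 → 13 → 169  (repeats 169)
base-16 happy: 658, 661, 662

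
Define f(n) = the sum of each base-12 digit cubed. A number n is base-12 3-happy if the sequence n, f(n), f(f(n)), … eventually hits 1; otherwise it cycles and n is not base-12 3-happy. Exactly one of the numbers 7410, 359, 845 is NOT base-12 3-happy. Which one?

359

7410: 7410 → 432 → 27 → 35 → 1339 → 1099 → 1029 → 1073 → 593 → 190 → 1028 → 856 → 1520 → 1728 → 1  — reaches 1 (base-12 3-happy)
359: 359 → 1464 → 1008 → 343 → 415 → 1351 → 1136 → 1855 → 1344 → 793 → 342 → 288 → 8 → 512 → 755 → 1464  — repeats 1464 (not base-12 3-happy)
845: 845 → 1250 → 1032 → 351 → 160 → 66 → 341 → 197 → 190 → 1028 → 856 → 1520 → 1728 → 1  — reaches 1 (base-12 3-happy)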